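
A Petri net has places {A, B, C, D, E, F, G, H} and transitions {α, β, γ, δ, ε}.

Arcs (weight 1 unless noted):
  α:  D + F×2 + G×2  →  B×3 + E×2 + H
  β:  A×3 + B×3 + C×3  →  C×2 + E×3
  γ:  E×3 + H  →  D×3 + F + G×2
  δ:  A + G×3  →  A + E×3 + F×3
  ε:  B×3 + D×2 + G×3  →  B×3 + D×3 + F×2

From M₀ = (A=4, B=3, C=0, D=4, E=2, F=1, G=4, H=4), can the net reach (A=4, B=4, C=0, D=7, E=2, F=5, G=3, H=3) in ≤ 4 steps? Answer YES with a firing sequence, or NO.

NO — not reachable within 4 firings

depth 0: 1 marking
depth 1: 3 markings reached so far
depth 2: 4 markings reached so far
depth 3: 7 markings reached so far
depth 4: 9 markings reached so far
target is not among the 9 markings reachable within 4 steps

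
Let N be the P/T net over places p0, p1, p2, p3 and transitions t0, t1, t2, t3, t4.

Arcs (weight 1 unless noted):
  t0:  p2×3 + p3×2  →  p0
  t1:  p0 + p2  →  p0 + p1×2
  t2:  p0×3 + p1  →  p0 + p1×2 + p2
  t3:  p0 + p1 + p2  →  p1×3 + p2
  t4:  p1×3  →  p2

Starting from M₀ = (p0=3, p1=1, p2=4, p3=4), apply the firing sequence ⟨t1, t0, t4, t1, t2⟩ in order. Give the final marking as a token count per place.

(p0=2, p1=3, p2=1, p3=2)

step 1: fire t1:  (p0=3, p1=1, p2=4, p3=4) → (p0=3, p1=3, p2=3, p3=4)
step 2: fire t0:  (p0=3, p1=3, p2=3, p3=4) → (p0=4, p1=3, p2=0, p3=2)
step 3: fire t4:  (p0=4, p1=3, p2=0, p3=2) → (p0=4, p1=0, p2=1, p3=2)
step 4: fire t1:  (p0=4, p1=0, p2=1, p3=2) → (p0=4, p1=2, p2=0, p3=2)
step 5: fire t2:  (p0=4, p1=2, p2=0, p3=2) → (p0=2, p1=3, p2=1, p3=2)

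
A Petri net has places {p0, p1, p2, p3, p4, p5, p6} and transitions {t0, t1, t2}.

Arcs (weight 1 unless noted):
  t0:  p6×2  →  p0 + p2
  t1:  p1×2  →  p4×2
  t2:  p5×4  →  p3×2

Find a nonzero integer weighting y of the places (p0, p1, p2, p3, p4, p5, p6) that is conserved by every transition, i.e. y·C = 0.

Incidence matrix C (rows=places, cols=transitions):
       t0   t1   t2
   p0   1    0    0
   p1   0   -2    0
   p2   1    0    0
   p3   0    0    2
   p4   0    2    0
   p5   0    0   -4
   p6  -2    0    0

Candidate y = [1, 0, -1, 0, 0, 0, 0]; check y·C column-wise:
  col t0: 1·1 + -1·1 + 0·-2 = 0
  col t1: 1·0 + 0·-2 + -1·0 + 0·2 = 0
  col t2: 1·0 + -1·0 + 0·2 + 0·-4 = 0

y = (p0:1, p1:0, p2:-1, p3:0, p4:0, p5:0, p6:0)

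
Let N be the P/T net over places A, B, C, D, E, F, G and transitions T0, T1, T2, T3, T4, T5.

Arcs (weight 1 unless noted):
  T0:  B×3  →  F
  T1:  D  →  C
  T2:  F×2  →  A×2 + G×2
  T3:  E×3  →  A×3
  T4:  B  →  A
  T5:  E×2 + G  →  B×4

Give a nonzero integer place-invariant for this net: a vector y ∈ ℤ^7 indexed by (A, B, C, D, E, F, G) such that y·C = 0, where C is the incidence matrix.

y = (A:0, B:0, C:1, D:1, E:0, F:0, G:0)

Incidence matrix C (rows=places, cols=transitions):
       T0   T1   T2   T3   T4   T5
    A   0    0    2    3    1    0
    B  -3    0    0    0   -1    4
    C   0    1    0    0    0    0
    D   0   -1    0    0    0    0
    E   0    0    0   -3    0   -2
    F   1    0   -2    0    0    0
    G   0    0    2    0    0   -1

Candidate y = [0, 0, 1, 1, 0, 0, 0]; check y·C column-wise:
  col T0: 0·-3 + 1·0 + 1·0 + 0·1 = 0
  col T1: 1·1 + 1·-1 = 0
  col T2: 0·2 + 1·0 + 1·0 + 0·-2 + 0·2 = 0
  col T3: 0·3 + 1·0 + 1·0 + 0·-3 = 0
  col T4: 0·1 + 0·-1 + 1·0 + 1·0 = 0
  col T5: 0·4 + 1·0 + 1·0 + 0·-2 + 0·-1 = 0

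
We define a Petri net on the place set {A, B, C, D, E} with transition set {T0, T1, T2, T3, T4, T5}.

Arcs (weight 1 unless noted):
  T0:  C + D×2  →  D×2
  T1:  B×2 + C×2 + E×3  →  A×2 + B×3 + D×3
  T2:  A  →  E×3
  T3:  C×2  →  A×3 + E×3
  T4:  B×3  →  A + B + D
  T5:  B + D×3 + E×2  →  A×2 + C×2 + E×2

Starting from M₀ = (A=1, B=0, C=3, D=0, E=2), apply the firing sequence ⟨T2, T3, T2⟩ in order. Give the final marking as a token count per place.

step 1: fire T2:  (A=1, B=0, C=3, D=0, E=2) → (A=0, B=0, C=3, D=0, E=5)
step 2: fire T3:  (A=0, B=0, C=3, D=0, E=5) → (A=3, B=0, C=1, D=0, E=8)
step 3: fire T2:  (A=3, B=0, C=1, D=0, E=8) → (A=2, B=0, C=1, D=0, E=11)

(A=2, B=0, C=1, D=0, E=11)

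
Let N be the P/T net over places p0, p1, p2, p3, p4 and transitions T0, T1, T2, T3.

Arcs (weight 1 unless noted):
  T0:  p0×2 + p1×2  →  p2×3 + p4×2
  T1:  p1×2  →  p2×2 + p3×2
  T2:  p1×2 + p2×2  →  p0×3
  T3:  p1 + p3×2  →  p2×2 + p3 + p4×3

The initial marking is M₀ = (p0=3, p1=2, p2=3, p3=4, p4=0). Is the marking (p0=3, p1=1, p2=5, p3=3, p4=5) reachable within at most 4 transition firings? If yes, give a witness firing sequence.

NO — not reachable within 4 firings

depth 0: 1 marking
depth 1: 5 markings reached so far
depth 2: 6 markings reached so far
depth 3: 6 markings reached so far
(frontier empty at depth 3; search complete)
target is not among the 6 markings reachable within 4 steps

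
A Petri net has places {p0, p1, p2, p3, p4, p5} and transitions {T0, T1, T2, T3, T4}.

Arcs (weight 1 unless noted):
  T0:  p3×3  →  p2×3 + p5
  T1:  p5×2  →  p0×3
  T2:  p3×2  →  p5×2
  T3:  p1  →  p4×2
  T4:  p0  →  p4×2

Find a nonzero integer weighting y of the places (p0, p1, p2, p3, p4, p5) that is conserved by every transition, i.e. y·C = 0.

y = (p0:2, p1:2, p2:2, p3:3, p4:1, p5:3)

Incidence matrix C (rows=places, cols=transitions):
       T0   T1   T2   T3   T4
   p0   0    3    0    0   -1
   p1   0    0    0   -1    0
   p2   3    0    0    0    0
   p3  -3    0   -2    0    0
   p4   0    0    0    2    2
   p5   1   -2    2    0    0

Candidate y = [2, 2, 2, 3, 1, 3]; check y·C column-wise:
  col T0: 2·0 + 2·0 + 2·3 + 3·-3 + 1·0 + 3·1 = 0
  col T1: 2·3 + 2·0 + 2·0 + 3·0 + 1·0 + 3·-2 = 0
  col T2: 2·0 + 2·0 + 2·0 + 3·-2 + 1·0 + 3·2 = 0
  col T3: 2·0 + 2·-1 + 2·0 + 3·0 + 1·2 + 3·0 = 0
  col T4: 2·-1 + 2·0 + 2·0 + 3·0 + 1·2 + 3·0 = 0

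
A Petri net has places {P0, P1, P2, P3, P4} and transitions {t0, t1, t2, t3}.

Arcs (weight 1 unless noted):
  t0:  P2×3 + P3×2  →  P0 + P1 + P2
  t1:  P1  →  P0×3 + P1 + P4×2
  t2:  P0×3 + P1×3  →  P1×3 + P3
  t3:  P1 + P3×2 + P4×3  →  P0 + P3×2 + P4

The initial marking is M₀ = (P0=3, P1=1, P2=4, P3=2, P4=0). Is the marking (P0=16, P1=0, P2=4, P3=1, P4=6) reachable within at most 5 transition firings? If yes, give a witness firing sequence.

depth 0: 1 marking
depth 1: 3 markings reached so far
depth 2: 5 markings reached so far
depth 3: 8 markings reached so far
depth 4: 12 markings reached so far
depth 5: 16 markings reached so far
target is not among the 16 markings reachable within 5 steps

NO — not reachable within 5 firings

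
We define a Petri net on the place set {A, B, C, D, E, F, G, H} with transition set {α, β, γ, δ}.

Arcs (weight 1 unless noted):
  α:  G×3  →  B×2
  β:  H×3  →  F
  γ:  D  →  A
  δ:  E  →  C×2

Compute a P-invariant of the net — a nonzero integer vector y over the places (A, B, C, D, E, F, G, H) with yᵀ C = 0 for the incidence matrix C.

Incidence matrix C (rows=places, cols=transitions):
        α    β    γ    δ
    A   0    0    1    0
    B   2    0    0    0
    C   0    0    0    2
    D   0    0   -1    0
    E   0    0    0   -1
    F   0    1    0    0
    G  -3    0    0    0
    H   0   -3    0    0

Candidate y = [1, 0, 0, 1, 0, 0, 0, 0]; check y·C column-wise:
  col α: 1·0 + 0·2 + 1·0 + 0·-3 = 0
  col β: 1·0 + 1·0 + 0·1 + 0·-3 = 0
  col γ: 1·1 + 1·-1 = 0
  col δ: 1·0 + 0·2 + 1·0 + 0·-1 = 0

y = (A:1, B:0, C:0, D:1, E:0, F:0, G:0, H:0)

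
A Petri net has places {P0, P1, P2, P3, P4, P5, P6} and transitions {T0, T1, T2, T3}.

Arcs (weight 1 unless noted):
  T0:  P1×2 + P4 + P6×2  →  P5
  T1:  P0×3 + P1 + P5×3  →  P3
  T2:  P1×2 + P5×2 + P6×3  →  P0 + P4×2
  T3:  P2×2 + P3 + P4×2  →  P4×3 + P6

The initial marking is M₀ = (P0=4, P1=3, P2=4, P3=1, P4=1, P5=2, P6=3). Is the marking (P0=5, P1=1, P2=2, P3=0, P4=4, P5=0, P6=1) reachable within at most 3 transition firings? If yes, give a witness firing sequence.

step 1: fire T2:  (P0=4, P1=3, P2=4, P3=1, P4=1, P5=2, P6=3) → (P0=5, P1=1, P2=4, P3=1, P4=3, P5=0, P6=0)
step 2: fire T3:  (P0=5, P1=1, P2=4, P3=1, P4=3, P5=0, P6=0) → (P0=5, P1=1, P2=2, P3=0, P4=4, P5=0, P6=1)

YES — reachable via ⟨T2, T3⟩ (2 firings)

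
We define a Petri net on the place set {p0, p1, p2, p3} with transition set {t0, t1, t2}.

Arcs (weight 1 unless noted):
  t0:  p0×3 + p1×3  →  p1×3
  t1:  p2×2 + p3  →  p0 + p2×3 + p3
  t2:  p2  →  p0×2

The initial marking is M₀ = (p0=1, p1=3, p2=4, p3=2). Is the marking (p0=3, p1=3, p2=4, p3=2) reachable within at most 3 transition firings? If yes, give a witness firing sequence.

depth 0: 1 marking
depth 1: 3 markings reached so far
depth 2: 7 markings reached so far
depth 3: 13 markings reached so far
target is not among the 13 markings reachable within 3 steps

NO — not reachable within 3 firings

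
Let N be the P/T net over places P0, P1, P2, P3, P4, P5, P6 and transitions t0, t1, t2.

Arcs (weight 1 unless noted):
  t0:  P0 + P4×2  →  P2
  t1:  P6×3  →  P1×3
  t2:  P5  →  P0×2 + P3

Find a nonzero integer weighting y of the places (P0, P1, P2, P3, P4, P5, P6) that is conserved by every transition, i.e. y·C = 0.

Incidence matrix C (rows=places, cols=transitions):
       t0   t1   t2
   P0  -1    0    2
   P1   0    3    0
   P2   1    0    0
   P3   0    0    1
   P4  -2    0    0
   P5   0    0   -1
   P6   0   -3    0

Candidate y = [1, 0, 1, -2, 0, 0, 0]; check y·C column-wise:
  col t0: 1·-1 + 1·1 + -2·0 + 0·-2 = 0
  col t1: 1·0 + 0·3 + 1·0 + -2·0 + 0·-3 = 0
  col t2: 1·2 + 1·0 + -2·1 + 0·-1 = 0

y = (P0:1, P1:0, P2:1, P3:-2, P4:0, P5:0, P6:0)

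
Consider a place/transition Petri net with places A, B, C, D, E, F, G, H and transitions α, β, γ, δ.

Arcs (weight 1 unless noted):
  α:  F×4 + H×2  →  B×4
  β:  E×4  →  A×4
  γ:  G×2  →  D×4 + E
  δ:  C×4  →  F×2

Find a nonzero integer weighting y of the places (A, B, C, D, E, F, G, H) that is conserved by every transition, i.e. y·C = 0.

Incidence matrix C (rows=places, cols=transitions):
        α    β    γ    δ
    A   0    4    0    0
    B   4    0    0    0
    C   0    0    0   -4
    D   0    0    4    0
    E   0   -4    1    0
    F  -4    0    0    2
    G   0    0   -2    0
    H  -2    0    0    0

Candidate y = [4, 0, 0, -1, 4, 0, 0, 0]; check y·C column-wise:
  col α: 4·0 + 0·4 + -1·0 + 4·0 + 0·-4 + 0·-2 = 0
  col β: 4·4 + -1·0 + 4·-4 = 0
  col γ: 4·0 + -1·4 + 4·1 + 0·-2 = 0
  col δ: 4·0 + 0·-4 + -1·0 + 4·0 + 0·2 = 0

y = (A:4, B:0, C:0, D:-1, E:4, F:0, G:0, H:0)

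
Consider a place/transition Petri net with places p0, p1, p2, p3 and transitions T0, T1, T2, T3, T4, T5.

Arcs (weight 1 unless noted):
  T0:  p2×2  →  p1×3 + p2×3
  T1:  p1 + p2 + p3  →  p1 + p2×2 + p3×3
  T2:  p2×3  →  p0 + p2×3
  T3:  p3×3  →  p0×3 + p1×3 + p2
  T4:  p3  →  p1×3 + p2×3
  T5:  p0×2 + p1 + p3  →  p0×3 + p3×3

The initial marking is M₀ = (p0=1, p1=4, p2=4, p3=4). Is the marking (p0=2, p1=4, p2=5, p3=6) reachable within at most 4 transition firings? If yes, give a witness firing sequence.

step 1: fire T1:  (p0=1, p1=4, p2=4, p3=4) → (p0=1, p1=4, p2=5, p3=6)
step 2: fire T2:  (p0=1, p1=4, p2=5, p3=6) → (p0=2, p1=4, p2=5, p3=6)

YES — reachable via ⟨T1, T2⟩ (2 firings)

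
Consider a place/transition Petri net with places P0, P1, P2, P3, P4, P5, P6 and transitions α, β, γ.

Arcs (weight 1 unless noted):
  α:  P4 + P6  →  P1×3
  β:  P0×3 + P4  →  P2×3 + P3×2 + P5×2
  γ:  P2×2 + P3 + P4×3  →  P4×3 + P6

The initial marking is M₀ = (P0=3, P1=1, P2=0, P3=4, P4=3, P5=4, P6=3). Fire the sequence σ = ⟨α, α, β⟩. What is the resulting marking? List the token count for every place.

step 1: fire α:  (P0=3, P1=1, P2=0, P3=4, P4=3, P5=4, P6=3) → (P0=3, P1=4, P2=0, P3=4, P4=2, P5=4, P6=2)
step 2: fire α:  (P0=3, P1=4, P2=0, P3=4, P4=2, P5=4, P6=2) → (P0=3, P1=7, P2=0, P3=4, P4=1, P5=4, P6=1)
step 3: fire β:  (P0=3, P1=7, P2=0, P3=4, P4=1, P5=4, P6=1) → (P0=0, P1=7, P2=3, P3=6, P4=0, P5=6, P6=1)

(P0=0, P1=7, P2=3, P3=6, P4=0, P5=6, P6=1)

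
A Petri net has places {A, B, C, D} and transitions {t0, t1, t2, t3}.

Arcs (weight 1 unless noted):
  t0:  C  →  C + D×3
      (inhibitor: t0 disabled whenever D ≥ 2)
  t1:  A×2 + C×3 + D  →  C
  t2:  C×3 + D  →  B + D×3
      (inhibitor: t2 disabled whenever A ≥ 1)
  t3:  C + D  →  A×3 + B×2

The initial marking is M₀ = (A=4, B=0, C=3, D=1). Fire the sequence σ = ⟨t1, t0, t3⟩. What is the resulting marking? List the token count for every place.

(A=5, B=2, C=0, D=2)

step 1: fire t1:  (A=4, B=0, C=3, D=1) → (A=2, B=0, C=1, D=0)
step 2: fire t0:  (A=2, B=0, C=1, D=0) → (A=2, B=0, C=1, D=3)
step 3: fire t3:  (A=2, B=0, C=1, D=3) → (A=5, B=2, C=0, D=2)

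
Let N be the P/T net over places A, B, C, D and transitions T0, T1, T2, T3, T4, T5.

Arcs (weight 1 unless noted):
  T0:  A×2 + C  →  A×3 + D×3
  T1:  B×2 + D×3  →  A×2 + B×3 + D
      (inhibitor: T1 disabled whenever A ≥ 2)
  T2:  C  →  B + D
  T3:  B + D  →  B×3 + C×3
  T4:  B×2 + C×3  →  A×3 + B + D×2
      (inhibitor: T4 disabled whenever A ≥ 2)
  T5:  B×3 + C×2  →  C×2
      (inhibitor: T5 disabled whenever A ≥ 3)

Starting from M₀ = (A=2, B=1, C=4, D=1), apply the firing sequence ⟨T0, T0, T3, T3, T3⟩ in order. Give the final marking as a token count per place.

(A=4, B=7, C=11, D=4)

step 1: fire T0:  (A=2, B=1, C=4, D=1) → (A=3, B=1, C=3, D=4)
step 2: fire T0:  (A=3, B=1, C=3, D=4) → (A=4, B=1, C=2, D=7)
step 3: fire T3:  (A=4, B=1, C=2, D=7) → (A=4, B=3, C=5, D=6)
step 4: fire T3:  (A=4, B=3, C=5, D=6) → (A=4, B=5, C=8, D=5)
step 5: fire T3:  (A=4, B=5, C=8, D=5) → (A=4, B=7, C=11, D=4)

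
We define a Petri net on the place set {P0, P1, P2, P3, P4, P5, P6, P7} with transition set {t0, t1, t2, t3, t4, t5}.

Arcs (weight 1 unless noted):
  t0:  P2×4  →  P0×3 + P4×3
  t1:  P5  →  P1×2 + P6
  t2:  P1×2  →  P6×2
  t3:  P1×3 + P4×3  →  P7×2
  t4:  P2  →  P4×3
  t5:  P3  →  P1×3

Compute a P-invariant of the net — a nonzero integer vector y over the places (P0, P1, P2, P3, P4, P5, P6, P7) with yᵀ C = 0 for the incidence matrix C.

y = (P0:3, P1:-1, P2:3, P3:-3, P4:1, P5:-3, P6:-1, P7:0)

Incidence matrix C (rows=places, cols=transitions):
       t0   t1   t2   t3   t4   t5
   P0   3    0    0    0    0    0
   P1   0    2   -2   -3    0    3
   P2  -4    0    0    0   -1    0
   P3   0    0    0    0    0   -1
   P4   3    0    0   -3    3    0
   P5   0   -1    0    0    0    0
   P6   0    1    2    0    0    0
   P7   0    0    0    2    0    0

Candidate y = [3, -1, 3, -3, 1, -3, -1, 0]; check y·C column-wise:
  col t0: 3·3 + -1·0 + 3·-4 + -3·0 + 1·3 + -3·0 + -1·0 = 0
  col t1: 3·0 + -1·2 + 3·0 + -3·0 + 1·0 + -3·-1 + -1·1 = 0
  col t2: 3·0 + -1·-2 + 3·0 + -3·0 + 1·0 + -3·0 + -1·2 = 0
  col t3: 3·0 + -1·-3 + 3·0 + -3·0 + 1·-3 + -3·0 + -1·0 + 0·2 = 0
  col t4: 3·0 + -1·0 + 3·-1 + -3·0 + 1·3 + -3·0 + -1·0 = 0
  col t5: 3·0 + -1·3 + 3·0 + -3·-1 + 1·0 + -3·0 + -1·0 = 0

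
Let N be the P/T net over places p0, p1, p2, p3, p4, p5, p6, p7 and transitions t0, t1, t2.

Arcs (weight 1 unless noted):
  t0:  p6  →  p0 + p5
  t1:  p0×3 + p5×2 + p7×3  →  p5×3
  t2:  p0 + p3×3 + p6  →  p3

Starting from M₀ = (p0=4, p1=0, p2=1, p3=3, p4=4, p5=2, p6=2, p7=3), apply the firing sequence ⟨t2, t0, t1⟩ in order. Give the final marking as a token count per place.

(p0=1, p1=0, p2=1, p3=1, p4=4, p5=4, p6=0, p7=0)

step 1: fire t2:  (p0=4, p1=0, p2=1, p3=3, p4=4, p5=2, p6=2, p7=3) → (p0=3, p1=0, p2=1, p3=1, p4=4, p5=2, p6=1, p7=3)
step 2: fire t0:  (p0=3, p1=0, p2=1, p3=1, p4=4, p5=2, p6=1, p7=3) → (p0=4, p1=0, p2=1, p3=1, p4=4, p5=3, p6=0, p7=3)
step 3: fire t1:  (p0=4, p1=0, p2=1, p3=1, p4=4, p5=3, p6=0, p7=3) → (p0=1, p1=0, p2=1, p3=1, p4=4, p5=4, p6=0, p7=0)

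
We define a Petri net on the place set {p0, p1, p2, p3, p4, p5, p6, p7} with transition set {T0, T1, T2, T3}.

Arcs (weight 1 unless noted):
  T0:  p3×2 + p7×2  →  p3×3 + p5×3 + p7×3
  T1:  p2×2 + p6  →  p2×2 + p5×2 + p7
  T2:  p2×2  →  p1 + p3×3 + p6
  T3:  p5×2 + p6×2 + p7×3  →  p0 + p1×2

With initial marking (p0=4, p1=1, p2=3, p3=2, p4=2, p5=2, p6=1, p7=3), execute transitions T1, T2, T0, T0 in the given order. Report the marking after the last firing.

step 1: fire T1:  (p0=4, p1=1, p2=3, p3=2, p4=2, p5=2, p6=1, p7=3) → (p0=4, p1=1, p2=3, p3=2, p4=2, p5=4, p6=0, p7=4)
step 2: fire T2:  (p0=4, p1=1, p2=3, p3=2, p4=2, p5=4, p6=0, p7=4) → (p0=4, p1=2, p2=1, p3=5, p4=2, p5=4, p6=1, p7=4)
step 3: fire T0:  (p0=4, p1=2, p2=1, p3=5, p4=2, p5=4, p6=1, p7=4) → (p0=4, p1=2, p2=1, p3=6, p4=2, p5=7, p6=1, p7=5)
step 4: fire T0:  (p0=4, p1=2, p2=1, p3=6, p4=2, p5=7, p6=1, p7=5) → (p0=4, p1=2, p2=1, p3=7, p4=2, p5=10, p6=1, p7=6)

(p0=4, p1=2, p2=1, p3=7, p4=2, p5=10, p6=1, p7=6)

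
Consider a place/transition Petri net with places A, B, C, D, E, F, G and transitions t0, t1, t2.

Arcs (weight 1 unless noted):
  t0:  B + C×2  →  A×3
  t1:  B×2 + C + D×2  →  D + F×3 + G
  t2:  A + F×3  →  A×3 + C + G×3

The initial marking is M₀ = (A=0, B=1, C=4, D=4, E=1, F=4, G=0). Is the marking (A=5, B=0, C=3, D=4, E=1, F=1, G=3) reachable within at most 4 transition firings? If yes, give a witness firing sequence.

YES — reachable via ⟨t0, t2⟩ (2 firings)

step 1: fire t0:  (A=0, B=1, C=4, D=4, E=1, F=4, G=0) → (A=3, B=0, C=2, D=4, E=1, F=4, G=0)
step 2: fire t2:  (A=3, B=0, C=2, D=4, E=1, F=4, G=0) → (A=5, B=0, C=3, D=4, E=1, F=1, G=3)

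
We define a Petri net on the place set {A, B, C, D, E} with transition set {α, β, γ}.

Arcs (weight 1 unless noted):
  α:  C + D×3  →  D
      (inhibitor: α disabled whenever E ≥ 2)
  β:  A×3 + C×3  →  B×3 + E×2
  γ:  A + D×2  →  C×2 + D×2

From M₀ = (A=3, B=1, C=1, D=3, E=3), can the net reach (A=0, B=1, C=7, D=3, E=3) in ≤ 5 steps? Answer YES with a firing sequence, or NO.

step 1: fire γ:  (A=3, B=1, C=1, D=3, E=3) → (A=2, B=1, C=3, D=3, E=3)
step 2: fire γ:  (A=2, B=1, C=3, D=3, E=3) → (A=1, B=1, C=5, D=3, E=3)
step 3: fire γ:  (A=1, B=1, C=5, D=3, E=3) → (A=0, B=1, C=7, D=3, E=3)

YES — reachable via ⟨γ, γ, γ⟩ (3 firings)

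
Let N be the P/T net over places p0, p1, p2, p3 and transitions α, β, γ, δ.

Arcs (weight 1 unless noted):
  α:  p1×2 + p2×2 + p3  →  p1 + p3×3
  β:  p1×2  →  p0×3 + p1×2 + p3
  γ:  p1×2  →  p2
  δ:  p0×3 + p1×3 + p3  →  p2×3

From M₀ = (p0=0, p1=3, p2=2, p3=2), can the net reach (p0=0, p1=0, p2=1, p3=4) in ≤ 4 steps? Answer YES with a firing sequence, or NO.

step 1: fire α:  (p0=0, p1=3, p2=2, p3=2) → (p0=0, p1=2, p2=0, p3=4)
step 2: fire γ:  (p0=0, p1=2, p2=0, p3=4) → (p0=0, p1=0, p2=1, p3=4)

YES — reachable via ⟨α, γ⟩ (2 firings)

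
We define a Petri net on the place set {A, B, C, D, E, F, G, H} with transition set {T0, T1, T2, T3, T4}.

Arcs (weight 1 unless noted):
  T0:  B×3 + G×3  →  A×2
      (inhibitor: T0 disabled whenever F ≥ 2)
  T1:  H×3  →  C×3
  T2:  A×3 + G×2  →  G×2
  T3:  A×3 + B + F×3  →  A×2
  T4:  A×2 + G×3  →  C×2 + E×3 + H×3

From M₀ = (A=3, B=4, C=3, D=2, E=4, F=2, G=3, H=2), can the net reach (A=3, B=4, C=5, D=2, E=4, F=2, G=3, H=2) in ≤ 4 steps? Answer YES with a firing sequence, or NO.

NO — not reachable within 4 firings

depth 0: 1 marking
depth 1: 3 markings reached so far
depth 2: 4 markings reached so far
depth 3: 4 markings reached so far
(frontier empty at depth 3; search complete)
target is not among the 4 markings reachable within 4 steps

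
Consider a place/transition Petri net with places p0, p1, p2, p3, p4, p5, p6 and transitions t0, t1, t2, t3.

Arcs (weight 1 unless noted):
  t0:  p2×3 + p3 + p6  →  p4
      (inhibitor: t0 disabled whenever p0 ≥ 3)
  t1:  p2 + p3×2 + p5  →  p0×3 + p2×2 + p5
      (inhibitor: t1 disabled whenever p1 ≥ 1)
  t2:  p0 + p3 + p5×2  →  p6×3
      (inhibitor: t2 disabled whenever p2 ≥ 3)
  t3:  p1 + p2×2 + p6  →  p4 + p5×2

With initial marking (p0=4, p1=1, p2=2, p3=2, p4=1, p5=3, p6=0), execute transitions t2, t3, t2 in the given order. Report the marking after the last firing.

step 1: fire t2:  (p0=4, p1=1, p2=2, p3=2, p4=1, p5=3, p6=0) → (p0=3, p1=1, p2=2, p3=1, p4=1, p5=1, p6=3)
step 2: fire t3:  (p0=3, p1=1, p2=2, p3=1, p4=1, p5=1, p6=3) → (p0=3, p1=0, p2=0, p3=1, p4=2, p5=3, p6=2)
step 3: fire t2:  (p0=3, p1=0, p2=0, p3=1, p4=2, p5=3, p6=2) → (p0=2, p1=0, p2=0, p3=0, p4=2, p5=1, p6=5)

(p0=2, p1=0, p2=0, p3=0, p4=2, p5=1, p6=5)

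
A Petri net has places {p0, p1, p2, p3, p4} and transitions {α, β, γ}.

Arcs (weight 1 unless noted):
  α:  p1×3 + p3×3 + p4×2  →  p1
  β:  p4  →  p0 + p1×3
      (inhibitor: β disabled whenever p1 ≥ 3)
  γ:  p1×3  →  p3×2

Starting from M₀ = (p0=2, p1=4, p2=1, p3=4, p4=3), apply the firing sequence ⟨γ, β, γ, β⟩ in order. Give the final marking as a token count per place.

(p0=4, p1=4, p2=1, p3=8, p4=1)

step 1: fire γ:  (p0=2, p1=4, p2=1, p3=4, p4=3) → (p0=2, p1=1, p2=1, p3=6, p4=3)
step 2: fire β:  (p0=2, p1=1, p2=1, p3=6, p4=3) → (p0=3, p1=4, p2=1, p3=6, p4=2)
step 3: fire γ:  (p0=3, p1=4, p2=1, p3=6, p4=2) → (p0=3, p1=1, p2=1, p3=8, p4=2)
step 4: fire β:  (p0=3, p1=1, p2=1, p3=8, p4=2) → (p0=4, p1=4, p2=1, p3=8, p4=1)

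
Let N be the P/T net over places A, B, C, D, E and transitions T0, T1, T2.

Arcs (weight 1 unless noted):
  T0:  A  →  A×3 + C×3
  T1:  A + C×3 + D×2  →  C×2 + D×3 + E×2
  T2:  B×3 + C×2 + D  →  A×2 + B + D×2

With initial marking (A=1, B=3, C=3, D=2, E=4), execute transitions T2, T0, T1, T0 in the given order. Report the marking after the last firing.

(A=6, B=1, C=6, D=4, E=6)

step 1: fire T2:  (A=1, B=3, C=3, D=2, E=4) → (A=3, B=1, C=1, D=3, E=4)
step 2: fire T0:  (A=3, B=1, C=1, D=3, E=4) → (A=5, B=1, C=4, D=3, E=4)
step 3: fire T1:  (A=5, B=1, C=4, D=3, E=4) → (A=4, B=1, C=3, D=4, E=6)
step 4: fire T0:  (A=4, B=1, C=3, D=4, E=6) → (A=6, B=1, C=6, D=4, E=6)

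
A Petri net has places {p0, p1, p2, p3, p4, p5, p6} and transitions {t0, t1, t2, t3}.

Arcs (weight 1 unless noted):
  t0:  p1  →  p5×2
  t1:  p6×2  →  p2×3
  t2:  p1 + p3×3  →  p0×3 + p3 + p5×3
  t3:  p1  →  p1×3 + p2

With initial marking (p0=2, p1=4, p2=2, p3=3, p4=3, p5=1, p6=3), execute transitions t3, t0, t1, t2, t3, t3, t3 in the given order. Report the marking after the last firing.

step 1: fire t3:  (p0=2, p1=4, p2=2, p3=3, p4=3, p5=1, p6=3) → (p0=2, p1=6, p2=3, p3=3, p4=3, p5=1, p6=3)
step 2: fire t0:  (p0=2, p1=6, p2=3, p3=3, p4=3, p5=1, p6=3) → (p0=2, p1=5, p2=3, p3=3, p4=3, p5=3, p6=3)
step 3: fire t1:  (p0=2, p1=5, p2=3, p3=3, p4=3, p5=3, p6=3) → (p0=2, p1=5, p2=6, p3=3, p4=3, p5=3, p6=1)
step 4: fire t2:  (p0=2, p1=5, p2=6, p3=3, p4=3, p5=3, p6=1) → (p0=5, p1=4, p2=6, p3=1, p4=3, p5=6, p6=1)
step 5: fire t3:  (p0=5, p1=4, p2=6, p3=1, p4=3, p5=6, p6=1) → (p0=5, p1=6, p2=7, p3=1, p4=3, p5=6, p6=1)
step 6: fire t3:  (p0=5, p1=6, p2=7, p3=1, p4=3, p5=6, p6=1) → (p0=5, p1=8, p2=8, p3=1, p4=3, p5=6, p6=1)
step 7: fire t3:  (p0=5, p1=8, p2=8, p3=1, p4=3, p5=6, p6=1) → (p0=5, p1=10, p2=9, p3=1, p4=3, p5=6, p6=1)

(p0=5, p1=10, p2=9, p3=1, p4=3, p5=6, p6=1)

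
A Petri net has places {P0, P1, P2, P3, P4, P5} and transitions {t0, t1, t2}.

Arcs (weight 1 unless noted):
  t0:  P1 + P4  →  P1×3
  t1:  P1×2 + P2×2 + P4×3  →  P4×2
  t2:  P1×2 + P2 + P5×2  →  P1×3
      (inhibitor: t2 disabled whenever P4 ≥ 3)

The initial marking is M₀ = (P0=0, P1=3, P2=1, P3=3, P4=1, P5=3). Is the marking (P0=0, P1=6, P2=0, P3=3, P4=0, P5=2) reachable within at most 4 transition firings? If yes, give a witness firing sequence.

depth 0: 1 marking
depth 1: 3 markings reached so far
depth 2: 4 markings reached so far
depth 3: 4 markings reached so far
(frontier empty at depth 3; search complete)
target is not among the 4 markings reachable within 4 steps

NO — not reachable within 4 firings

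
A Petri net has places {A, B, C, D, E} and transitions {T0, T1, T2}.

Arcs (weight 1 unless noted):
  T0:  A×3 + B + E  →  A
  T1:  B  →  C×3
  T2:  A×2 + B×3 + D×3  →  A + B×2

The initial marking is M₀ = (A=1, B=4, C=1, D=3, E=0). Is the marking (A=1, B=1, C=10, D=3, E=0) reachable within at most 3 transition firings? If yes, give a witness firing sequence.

YES — reachable via ⟨T1, T1, T1⟩ (3 firings)

step 1: fire T1:  (A=1, B=4, C=1, D=3, E=0) → (A=1, B=3, C=4, D=3, E=0)
step 2: fire T1:  (A=1, B=3, C=4, D=3, E=0) → (A=1, B=2, C=7, D=3, E=0)
step 3: fire T1:  (A=1, B=2, C=7, D=3, E=0) → (A=1, B=1, C=10, D=3, E=0)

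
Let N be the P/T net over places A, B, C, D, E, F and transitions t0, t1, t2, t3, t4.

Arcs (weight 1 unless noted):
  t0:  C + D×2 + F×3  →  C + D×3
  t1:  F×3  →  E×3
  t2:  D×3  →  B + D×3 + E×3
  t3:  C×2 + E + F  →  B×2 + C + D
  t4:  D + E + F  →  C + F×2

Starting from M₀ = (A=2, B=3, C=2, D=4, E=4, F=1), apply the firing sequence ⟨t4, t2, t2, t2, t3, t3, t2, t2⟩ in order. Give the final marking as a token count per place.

step 1: fire t4:  (A=2, B=3, C=2, D=4, E=4, F=1) → (A=2, B=3, C=3, D=3, E=3, F=2)
step 2: fire t2:  (A=2, B=3, C=3, D=3, E=3, F=2) → (A=2, B=4, C=3, D=3, E=6, F=2)
step 3: fire t2:  (A=2, B=4, C=3, D=3, E=6, F=2) → (A=2, B=5, C=3, D=3, E=9, F=2)
step 4: fire t2:  (A=2, B=5, C=3, D=3, E=9, F=2) → (A=2, B=6, C=3, D=3, E=12, F=2)
step 5: fire t3:  (A=2, B=6, C=3, D=3, E=12, F=2) → (A=2, B=8, C=2, D=4, E=11, F=1)
step 6: fire t3:  (A=2, B=8, C=2, D=4, E=11, F=1) → (A=2, B=10, C=1, D=5, E=10, F=0)
step 7: fire t2:  (A=2, B=10, C=1, D=5, E=10, F=0) → (A=2, B=11, C=1, D=5, E=13, F=0)
step 8: fire t2:  (A=2, B=11, C=1, D=5, E=13, F=0) → (A=2, B=12, C=1, D=5, E=16, F=0)

(A=2, B=12, C=1, D=5, E=16, F=0)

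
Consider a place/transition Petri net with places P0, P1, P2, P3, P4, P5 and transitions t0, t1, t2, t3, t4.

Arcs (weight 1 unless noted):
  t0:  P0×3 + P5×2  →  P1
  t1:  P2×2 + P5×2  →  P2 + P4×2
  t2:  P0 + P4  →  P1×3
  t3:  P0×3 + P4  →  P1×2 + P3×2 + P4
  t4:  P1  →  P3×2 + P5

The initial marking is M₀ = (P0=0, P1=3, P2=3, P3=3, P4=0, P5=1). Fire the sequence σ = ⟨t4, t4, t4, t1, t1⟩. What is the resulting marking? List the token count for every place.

(P0=0, P1=0, P2=1, P3=9, P4=4, P5=0)

step 1: fire t4:  (P0=0, P1=3, P2=3, P3=3, P4=0, P5=1) → (P0=0, P1=2, P2=3, P3=5, P4=0, P5=2)
step 2: fire t4:  (P0=0, P1=2, P2=3, P3=5, P4=0, P5=2) → (P0=0, P1=1, P2=3, P3=7, P4=0, P5=3)
step 3: fire t4:  (P0=0, P1=1, P2=3, P3=7, P4=0, P5=3) → (P0=0, P1=0, P2=3, P3=9, P4=0, P5=4)
step 4: fire t1:  (P0=0, P1=0, P2=3, P3=9, P4=0, P5=4) → (P0=0, P1=0, P2=2, P3=9, P4=2, P5=2)
step 5: fire t1:  (P0=0, P1=0, P2=2, P3=9, P4=2, P5=2) → (P0=0, P1=0, P2=1, P3=9, P4=4, P5=0)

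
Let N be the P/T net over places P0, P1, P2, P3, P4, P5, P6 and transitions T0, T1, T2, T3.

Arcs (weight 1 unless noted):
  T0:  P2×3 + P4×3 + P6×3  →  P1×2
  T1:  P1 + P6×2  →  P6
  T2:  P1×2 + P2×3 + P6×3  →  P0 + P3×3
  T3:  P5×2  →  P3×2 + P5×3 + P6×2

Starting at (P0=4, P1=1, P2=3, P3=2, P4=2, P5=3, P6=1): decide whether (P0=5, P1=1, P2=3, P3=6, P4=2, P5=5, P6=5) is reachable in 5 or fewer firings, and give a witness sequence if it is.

NO — not reachable within 5 firings

depth 0: 1 marking
depth 1: 2 markings reached so far
depth 2: 4 markings reached so far
depth 3: 6 markings reached so far
depth 4: 8 markings reached so far
depth 5: 10 markings reached so far
target is not among the 10 markings reachable within 5 steps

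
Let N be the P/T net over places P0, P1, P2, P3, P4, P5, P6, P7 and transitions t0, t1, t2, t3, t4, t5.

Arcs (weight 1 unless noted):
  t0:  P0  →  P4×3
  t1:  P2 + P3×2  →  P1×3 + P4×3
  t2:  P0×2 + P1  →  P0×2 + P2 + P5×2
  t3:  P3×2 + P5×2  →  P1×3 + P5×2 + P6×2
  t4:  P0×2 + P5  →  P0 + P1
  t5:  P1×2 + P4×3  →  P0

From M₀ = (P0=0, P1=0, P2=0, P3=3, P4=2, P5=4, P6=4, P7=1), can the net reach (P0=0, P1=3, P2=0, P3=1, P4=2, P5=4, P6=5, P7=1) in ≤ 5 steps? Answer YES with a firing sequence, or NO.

depth 0: 1 marking
depth 1: 2 markings reached so far
depth 2: 2 markings reached so far
(frontier empty at depth 2; search complete)
target is not among the 2 markings reachable within 5 steps

NO — not reachable within 5 firings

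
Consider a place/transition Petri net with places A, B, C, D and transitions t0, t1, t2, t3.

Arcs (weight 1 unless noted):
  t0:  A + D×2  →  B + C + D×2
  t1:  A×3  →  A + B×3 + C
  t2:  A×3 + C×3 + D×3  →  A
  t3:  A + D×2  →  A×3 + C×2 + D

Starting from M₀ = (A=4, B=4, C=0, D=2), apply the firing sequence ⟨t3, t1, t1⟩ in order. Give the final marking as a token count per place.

(A=2, B=10, C=4, D=1)

step 1: fire t3:  (A=4, B=4, C=0, D=2) → (A=6, B=4, C=2, D=1)
step 2: fire t1:  (A=6, B=4, C=2, D=1) → (A=4, B=7, C=3, D=1)
step 3: fire t1:  (A=4, B=7, C=3, D=1) → (A=2, B=10, C=4, D=1)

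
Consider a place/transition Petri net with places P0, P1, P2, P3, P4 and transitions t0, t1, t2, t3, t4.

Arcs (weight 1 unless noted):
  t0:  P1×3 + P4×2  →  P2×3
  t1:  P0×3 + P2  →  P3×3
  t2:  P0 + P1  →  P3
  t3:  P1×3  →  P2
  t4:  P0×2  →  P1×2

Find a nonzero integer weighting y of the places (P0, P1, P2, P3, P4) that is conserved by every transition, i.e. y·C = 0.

y = (P0:1, P1:1, P2:3, P3:2, P4:3)

Incidence matrix C (rows=places, cols=transitions):
       t0   t1   t2   t3   t4
   P0   0   -3   -1    0   -2
   P1  -3    0   -1   -3    2
   P2   3   -1    0    1    0
   P3   0    3    1    0    0
   P4  -2    0    0    0    0

Candidate y = [1, 1, 3, 2, 3]; check y·C column-wise:
  col t0: 1·0 + 1·-3 + 3·3 + 2·0 + 3·-2 = 0
  col t1: 1·-3 + 1·0 + 3·-1 + 2·3 + 3·0 = 0
  col t2: 1·-1 + 1·-1 + 3·0 + 2·1 + 3·0 = 0
  col t3: 1·0 + 1·-3 + 3·1 + 2·0 + 3·0 = 0
  col t4: 1·-2 + 1·2 + 3·0 + 2·0 + 3·0 = 0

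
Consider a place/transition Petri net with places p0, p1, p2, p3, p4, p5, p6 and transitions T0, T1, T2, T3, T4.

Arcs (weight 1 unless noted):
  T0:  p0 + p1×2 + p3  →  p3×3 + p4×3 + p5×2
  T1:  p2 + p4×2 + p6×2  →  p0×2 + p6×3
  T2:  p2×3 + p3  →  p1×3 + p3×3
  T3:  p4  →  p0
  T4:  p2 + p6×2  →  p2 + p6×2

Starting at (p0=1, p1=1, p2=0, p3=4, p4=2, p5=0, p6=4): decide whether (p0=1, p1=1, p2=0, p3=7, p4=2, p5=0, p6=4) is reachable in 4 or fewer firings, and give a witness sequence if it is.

depth 0: 1 marking
depth 1: 2 markings reached so far
depth 2: 3 markings reached so far
depth 3: 3 markings reached so far
(frontier empty at depth 3; search complete)
target is not among the 3 markings reachable within 4 steps

NO — not reachable within 4 firings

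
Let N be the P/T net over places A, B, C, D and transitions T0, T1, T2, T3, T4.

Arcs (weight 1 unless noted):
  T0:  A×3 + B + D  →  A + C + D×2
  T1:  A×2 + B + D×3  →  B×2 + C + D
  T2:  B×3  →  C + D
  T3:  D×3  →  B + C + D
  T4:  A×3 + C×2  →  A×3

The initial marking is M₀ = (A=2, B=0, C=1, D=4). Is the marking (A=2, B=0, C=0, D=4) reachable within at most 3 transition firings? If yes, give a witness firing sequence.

depth 0: 1 marking
depth 1: 2 markings reached so far
depth 2: 2 markings reached so far
(frontier empty at depth 2; search complete)
target is not among the 2 markings reachable within 3 steps

NO — not reachable within 3 firings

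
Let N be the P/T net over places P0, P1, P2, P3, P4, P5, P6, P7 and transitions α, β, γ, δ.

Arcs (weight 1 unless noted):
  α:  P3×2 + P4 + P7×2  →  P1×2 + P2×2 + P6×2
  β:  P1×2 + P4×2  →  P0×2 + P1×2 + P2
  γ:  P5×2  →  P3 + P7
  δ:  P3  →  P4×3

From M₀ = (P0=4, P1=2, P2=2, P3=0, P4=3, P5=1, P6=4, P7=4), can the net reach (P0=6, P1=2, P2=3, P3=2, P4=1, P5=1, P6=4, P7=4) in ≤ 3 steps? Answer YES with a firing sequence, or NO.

NO — not reachable within 3 firings

depth 0: 1 marking
depth 1: 2 markings reached so far
depth 2: 2 markings reached so far
(frontier empty at depth 2; search complete)
target is not among the 2 markings reachable within 3 steps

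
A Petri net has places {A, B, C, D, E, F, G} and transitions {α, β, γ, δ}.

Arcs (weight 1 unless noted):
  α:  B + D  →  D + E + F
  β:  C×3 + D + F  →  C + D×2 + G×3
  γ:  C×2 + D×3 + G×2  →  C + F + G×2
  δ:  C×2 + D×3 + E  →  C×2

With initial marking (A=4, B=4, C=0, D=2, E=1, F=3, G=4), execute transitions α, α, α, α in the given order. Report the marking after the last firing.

(A=4, B=0, C=0, D=2, E=5, F=7, G=4)

step 1: fire α:  (A=4, B=4, C=0, D=2, E=1, F=3, G=4) → (A=4, B=3, C=0, D=2, E=2, F=4, G=4)
step 2: fire α:  (A=4, B=3, C=0, D=2, E=2, F=4, G=4) → (A=4, B=2, C=0, D=2, E=3, F=5, G=4)
step 3: fire α:  (A=4, B=2, C=0, D=2, E=3, F=5, G=4) → (A=4, B=1, C=0, D=2, E=4, F=6, G=4)
step 4: fire α:  (A=4, B=1, C=0, D=2, E=4, F=6, G=4) → (A=4, B=0, C=0, D=2, E=5, F=7, G=4)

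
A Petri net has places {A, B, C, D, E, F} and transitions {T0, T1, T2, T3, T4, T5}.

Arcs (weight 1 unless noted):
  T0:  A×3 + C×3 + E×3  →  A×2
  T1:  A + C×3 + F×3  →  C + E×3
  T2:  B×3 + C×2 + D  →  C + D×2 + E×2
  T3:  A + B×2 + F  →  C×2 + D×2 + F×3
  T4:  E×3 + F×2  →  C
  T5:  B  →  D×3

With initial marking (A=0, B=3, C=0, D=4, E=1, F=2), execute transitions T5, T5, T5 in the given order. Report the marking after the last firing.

step 1: fire T5:  (A=0, B=3, C=0, D=4, E=1, F=2) → (A=0, B=2, C=0, D=7, E=1, F=2)
step 2: fire T5:  (A=0, B=2, C=0, D=7, E=1, F=2) → (A=0, B=1, C=0, D=10, E=1, F=2)
step 3: fire T5:  (A=0, B=1, C=0, D=10, E=1, F=2) → (A=0, B=0, C=0, D=13, E=1, F=2)

(A=0, B=0, C=0, D=13, E=1, F=2)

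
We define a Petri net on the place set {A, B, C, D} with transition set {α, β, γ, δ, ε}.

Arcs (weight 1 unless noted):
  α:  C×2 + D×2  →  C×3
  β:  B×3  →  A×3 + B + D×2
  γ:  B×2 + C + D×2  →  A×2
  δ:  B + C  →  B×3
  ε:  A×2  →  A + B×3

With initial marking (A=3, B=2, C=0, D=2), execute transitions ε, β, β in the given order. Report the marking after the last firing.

step 1: fire ε:  (A=3, B=2, C=0, D=2) → (A=2, B=5, C=0, D=2)
step 2: fire β:  (A=2, B=5, C=0, D=2) → (A=5, B=3, C=0, D=4)
step 3: fire β:  (A=5, B=3, C=0, D=4) → (A=8, B=1, C=0, D=6)

(A=8, B=1, C=0, D=6)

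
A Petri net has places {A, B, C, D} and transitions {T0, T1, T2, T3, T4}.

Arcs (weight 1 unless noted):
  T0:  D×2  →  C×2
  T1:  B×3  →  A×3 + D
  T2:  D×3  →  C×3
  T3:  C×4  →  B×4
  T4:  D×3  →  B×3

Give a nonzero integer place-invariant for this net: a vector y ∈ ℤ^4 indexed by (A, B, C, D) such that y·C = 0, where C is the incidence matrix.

y = (A:2, B:3, C:3, D:3)

Incidence matrix C (rows=places, cols=transitions):
       T0   T1   T2   T3   T4
    A   0    3    0    0    0
    B   0   -3    0    4    3
    C   2    0    3   -4    0
    D  -2    1   -3    0   -3

Candidate y = [2, 3, 3, 3]; check y·C column-wise:
  col T0: 2·0 + 3·0 + 3·2 + 3·-2 = 0
  col T1: 2·3 + 3·-3 + 3·0 + 3·1 = 0
  col T2: 2·0 + 3·0 + 3·3 + 3·-3 = 0
  col T3: 2·0 + 3·4 + 3·-4 + 3·0 = 0
  col T4: 2·0 + 3·3 + 3·0 + 3·-3 = 0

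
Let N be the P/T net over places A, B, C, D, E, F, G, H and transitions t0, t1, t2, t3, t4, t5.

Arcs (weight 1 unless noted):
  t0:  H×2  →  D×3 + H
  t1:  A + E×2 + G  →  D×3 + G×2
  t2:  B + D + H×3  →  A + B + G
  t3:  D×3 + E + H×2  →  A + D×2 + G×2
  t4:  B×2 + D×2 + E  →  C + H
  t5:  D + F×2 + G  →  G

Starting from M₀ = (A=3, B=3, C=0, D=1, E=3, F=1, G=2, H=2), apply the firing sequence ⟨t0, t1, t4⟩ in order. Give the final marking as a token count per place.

step 1: fire t0:  (A=3, B=3, C=0, D=1, E=3, F=1, G=2, H=2) → (A=3, B=3, C=0, D=4, E=3, F=1, G=2, H=1)
step 2: fire t1:  (A=3, B=3, C=0, D=4, E=3, F=1, G=2, H=1) → (A=2, B=3, C=0, D=7, E=1, F=1, G=3, H=1)
step 3: fire t4:  (A=2, B=3, C=0, D=7, E=1, F=1, G=3, H=1) → (A=2, B=1, C=1, D=5, E=0, F=1, G=3, H=2)

(A=2, B=1, C=1, D=5, E=0, F=1, G=3, H=2)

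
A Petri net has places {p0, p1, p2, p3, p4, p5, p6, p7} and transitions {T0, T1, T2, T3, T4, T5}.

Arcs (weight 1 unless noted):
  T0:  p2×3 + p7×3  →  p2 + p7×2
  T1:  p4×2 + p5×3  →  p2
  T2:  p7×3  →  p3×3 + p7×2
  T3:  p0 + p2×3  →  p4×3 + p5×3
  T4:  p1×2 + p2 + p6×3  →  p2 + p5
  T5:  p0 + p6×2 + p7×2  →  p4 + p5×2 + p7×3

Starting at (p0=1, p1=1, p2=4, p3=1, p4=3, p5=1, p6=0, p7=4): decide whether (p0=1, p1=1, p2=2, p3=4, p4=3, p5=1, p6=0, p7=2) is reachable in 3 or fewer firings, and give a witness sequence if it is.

step 1: fire T0:  (p0=1, p1=1, p2=4, p3=1, p4=3, p5=1, p6=0, p7=4) → (p0=1, p1=1, p2=2, p3=1, p4=3, p5=1, p6=0, p7=3)
step 2: fire T2:  (p0=1, p1=1, p2=2, p3=1, p4=3, p5=1, p6=0, p7=3) → (p0=1, p1=1, p2=2, p3=4, p4=3, p5=1, p6=0, p7=2)

YES — reachable via ⟨T0, T2⟩ (2 firings)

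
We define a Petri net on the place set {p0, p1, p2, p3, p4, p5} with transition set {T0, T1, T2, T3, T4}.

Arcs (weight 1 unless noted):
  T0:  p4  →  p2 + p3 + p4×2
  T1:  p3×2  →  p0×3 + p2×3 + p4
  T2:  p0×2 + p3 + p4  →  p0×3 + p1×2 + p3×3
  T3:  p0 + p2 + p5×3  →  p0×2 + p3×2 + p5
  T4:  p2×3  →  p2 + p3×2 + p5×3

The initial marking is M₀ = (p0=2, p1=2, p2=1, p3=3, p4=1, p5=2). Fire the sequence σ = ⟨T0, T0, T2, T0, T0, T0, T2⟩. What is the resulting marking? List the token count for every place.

(p0=4, p1=6, p2=6, p3=12, p4=4, p5=2)

step 1: fire T0:  (p0=2, p1=2, p2=1, p3=3, p4=1, p5=2) → (p0=2, p1=2, p2=2, p3=4, p4=2, p5=2)
step 2: fire T0:  (p0=2, p1=2, p2=2, p3=4, p4=2, p5=2) → (p0=2, p1=2, p2=3, p3=5, p4=3, p5=2)
step 3: fire T2:  (p0=2, p1=2, p2=3, p3=5, p4=3, p5=2) → (p0=3, p1=4, p2=3, p3=7, p4=2, p5=2)
step 4: fire T0:  (p0=3, p1=4, p2=3, p3=7, p4=2, p5=2) → (p0=3, p1=4, p2=4, p3=8, p4=3, p5=2)
step 5: fire T0:  (p0=3, p1=4, p2=4, p3=8, p4=3, p5=2) → (p0=3, p1=4, p2=5, p3=9, p4=4, p5=2)
step 6: fire T0:  (p0=3, p1=4, p2=5, p3=9, p4=4, p5=2) → (p0=3, p1=4, p2=6, p3=10, p4=5, p5=2)
step 7: fire T2:  (p0=3, p1=4, p2=6, p3=10, p4=5, p5=2) → (p0=4, p1=6, p2=6, p3=12, p4=4, p5=2)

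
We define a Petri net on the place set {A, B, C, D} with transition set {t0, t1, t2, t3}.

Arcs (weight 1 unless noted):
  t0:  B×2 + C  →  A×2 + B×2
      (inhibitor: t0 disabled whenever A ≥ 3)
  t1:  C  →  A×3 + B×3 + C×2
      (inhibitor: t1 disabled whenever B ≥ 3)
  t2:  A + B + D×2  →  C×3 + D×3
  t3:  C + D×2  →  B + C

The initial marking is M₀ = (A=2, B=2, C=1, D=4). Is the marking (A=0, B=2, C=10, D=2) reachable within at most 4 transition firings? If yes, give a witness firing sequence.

depth 0: 1 marking
depth 1: 5 markings reached so far
depth 2: 12 markings reached so far
depth 3: 21 markings reached so far
depth 4: 29 markings reached so far
target is not among the 29 markings reachable within 4 steps

NO — not reachable within 4 firings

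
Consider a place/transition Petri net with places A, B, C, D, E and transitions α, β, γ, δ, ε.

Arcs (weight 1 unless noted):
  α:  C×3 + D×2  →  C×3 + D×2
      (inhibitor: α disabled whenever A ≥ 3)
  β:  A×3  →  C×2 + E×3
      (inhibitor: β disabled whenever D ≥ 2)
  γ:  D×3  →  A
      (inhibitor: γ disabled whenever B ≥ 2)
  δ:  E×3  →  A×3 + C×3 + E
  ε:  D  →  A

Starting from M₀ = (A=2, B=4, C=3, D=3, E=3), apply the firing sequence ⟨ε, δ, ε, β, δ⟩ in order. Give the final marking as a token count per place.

step 1: fire ε:  (A=2, B=4, C=3, D=3, E=3) → (A=3, B=4, C=3, D=2, E=3)
step 2: fire δ:  (A=3, B=4, C=3, D=2, E=3) → (A=6, B=4, C=6, D=2, E=1)
step 3: fire ε:  (A=6, B=4, C=6, D=2, E=1) → (A=7, B=4, C=6, D=1, E=1)
step 4: fire β:  (A=7, B=4, C=6, D=1, E=1) → (A=4, B=4, C=8, D=1, E=4)
step 5: fire δ:  (A=4, B=4, C=8, D=1, E=4) → (A=7, B=4, C=11, D=1, E=2)

(A=7, B=4, C=11, D=1, E=2)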